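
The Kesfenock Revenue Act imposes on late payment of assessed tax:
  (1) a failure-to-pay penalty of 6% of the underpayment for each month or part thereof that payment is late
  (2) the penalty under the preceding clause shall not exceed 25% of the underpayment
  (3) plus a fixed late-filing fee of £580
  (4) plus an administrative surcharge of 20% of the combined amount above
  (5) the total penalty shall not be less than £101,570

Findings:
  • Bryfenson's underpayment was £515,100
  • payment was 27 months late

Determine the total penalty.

£155,226

Accrued rate: 6% × 27 = 162%, capped at 25% → 25%
Failure-to-pay penalty: 25% of £515,100 = £128,775
Penalty before surcharge: £128,775 + £580 = £129,355
Administrative surcharge: 20% of £129,355 = £25,871
Total penalty: £129,355 + £25,871 = £155,226
Minimum £101,570: £155,226 meets the minimum, no increase.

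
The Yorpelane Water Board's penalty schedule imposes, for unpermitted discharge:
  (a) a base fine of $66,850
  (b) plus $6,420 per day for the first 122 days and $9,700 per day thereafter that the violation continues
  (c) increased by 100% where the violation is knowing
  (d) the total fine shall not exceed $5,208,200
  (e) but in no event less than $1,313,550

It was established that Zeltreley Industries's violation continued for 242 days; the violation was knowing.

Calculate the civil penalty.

$4,028,180

First 122 days: 122 × $6,420 = $783,240
Remaining days: (242 − 122) × $9,700 = $1,164,000
Per-day component: $783,240 + $1,164,000 = $1,947,240
Base plus per-day: $66,850 + $1,947,240 = $2,014,090
Enhancement: 100% of $2,014,090 = $2,014,090
Enhanced fine: $2,014,090 + $2,014,090 = $4,028,180
Cap at $5,208,200: $4,028,180 is within the cap, no reduction.
Minimum $1,313,550: $4,028,180 meets the minimum, no increase.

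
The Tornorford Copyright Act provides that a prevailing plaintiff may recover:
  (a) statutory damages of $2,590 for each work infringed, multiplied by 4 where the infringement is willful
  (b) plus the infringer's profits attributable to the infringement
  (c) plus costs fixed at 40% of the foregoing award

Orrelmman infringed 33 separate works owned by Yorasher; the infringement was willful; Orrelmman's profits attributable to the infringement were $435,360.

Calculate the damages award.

Award: $1,088,136

Statutory damages: 33 × $2,590 = $85,470
Multiplied by 4: 4 × $85,470 = $341,880
Combined award: $341,880 + $435,360 = $777,240
Costs: 40% of $777,240 = $310,896
Award plus costs: $777,240 + $310,896 = $1,088,136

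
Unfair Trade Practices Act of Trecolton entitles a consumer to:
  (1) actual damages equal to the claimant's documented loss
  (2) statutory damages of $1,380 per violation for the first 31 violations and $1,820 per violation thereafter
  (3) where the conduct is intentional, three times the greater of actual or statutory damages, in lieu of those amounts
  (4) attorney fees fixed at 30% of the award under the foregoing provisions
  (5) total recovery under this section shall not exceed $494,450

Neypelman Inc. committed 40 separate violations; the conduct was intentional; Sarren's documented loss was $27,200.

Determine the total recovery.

$230,724

First 31 violations: 31 × $1,380 = $42,780
Remaining violations: (40 − 31) × $1,820 = $16,380
Statutory damages: $42,780 + $16,380 = $59,160
Greater of actual damages ($27,200) or statutory damages ($59,160): $59,160
Trebled: 3 × $59,160 = $177,480
Attorney fees: 30% of $177,480 = $53,244
Total before cap: $177,480 + $53,244 = $230,724
Cap at $494,450: $230,724 is within the cap, no reduction.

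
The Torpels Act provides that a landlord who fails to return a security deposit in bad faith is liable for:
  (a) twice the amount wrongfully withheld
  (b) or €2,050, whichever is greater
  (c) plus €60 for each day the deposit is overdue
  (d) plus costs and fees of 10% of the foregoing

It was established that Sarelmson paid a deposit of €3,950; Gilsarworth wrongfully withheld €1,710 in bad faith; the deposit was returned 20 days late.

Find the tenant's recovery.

Recovery: €5,082

Doubled: 2 × €1,710 = €3,420
Minimum €2,050: €3,420 meets the minimum, no increase.
Late-return penalty: 20 × €60 = €1,200
Damages plus late penalty: €3,420 + €1,200 = €4,620
Costs and fees: 10% of €4,620 = €462
Total recovery: €4,620 + €462 = €5,082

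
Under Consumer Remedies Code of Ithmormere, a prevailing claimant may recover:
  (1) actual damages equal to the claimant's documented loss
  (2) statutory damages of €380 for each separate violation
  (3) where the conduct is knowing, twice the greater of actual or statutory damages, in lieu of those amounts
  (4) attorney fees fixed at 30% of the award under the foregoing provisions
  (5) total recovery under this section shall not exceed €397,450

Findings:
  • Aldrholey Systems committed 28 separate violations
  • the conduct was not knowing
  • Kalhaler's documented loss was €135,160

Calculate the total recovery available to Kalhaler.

€189,540

Statutory damages: 28 × €380 = €10,640
Conduct not knowing: the in-lieu enhancement does not apply.
Actual plus statutory damages: €135,160 + €10,640 = €145,800
Attorney fees: 30% of €145,800 = €43,740
Total before cap: €145,800 + €43,740 = €189,540
Cap at €397,450: €189,540 is within the cap, no reduction.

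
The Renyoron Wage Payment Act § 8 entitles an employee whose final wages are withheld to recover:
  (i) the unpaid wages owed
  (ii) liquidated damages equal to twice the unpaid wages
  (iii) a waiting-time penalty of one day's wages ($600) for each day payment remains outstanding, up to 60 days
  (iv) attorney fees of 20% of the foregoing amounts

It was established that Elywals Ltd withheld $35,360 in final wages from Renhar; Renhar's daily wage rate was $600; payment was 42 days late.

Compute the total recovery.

$157,536

Doubled: 2 × $35,360 = $70,720
Penalty days: min(42, 60) = 42
Waiting-time penalty: 42 × $600 = $25,200
Subtotal: $35,360 + $70,720 + $25,200 = $131,280
Attorney fees: 20% of $131,280 = $26,256
Total award: $131,280 + $26,256 = $157,536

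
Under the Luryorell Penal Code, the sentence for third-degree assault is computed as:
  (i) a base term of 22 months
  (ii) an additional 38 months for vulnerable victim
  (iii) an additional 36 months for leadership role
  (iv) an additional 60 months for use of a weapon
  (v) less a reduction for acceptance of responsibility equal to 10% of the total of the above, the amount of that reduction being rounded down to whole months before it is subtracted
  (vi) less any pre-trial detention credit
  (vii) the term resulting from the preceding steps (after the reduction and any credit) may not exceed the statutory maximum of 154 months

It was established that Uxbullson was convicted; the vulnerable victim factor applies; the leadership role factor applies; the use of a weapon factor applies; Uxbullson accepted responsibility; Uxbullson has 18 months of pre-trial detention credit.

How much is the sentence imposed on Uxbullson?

Vulnerable victim enhancement: +38 months
Leadership role enhancement: +36 months
Use of a weapon enhancement: +60 months
Adjusted term: 22 months + 38 months + 36 months + 60 months = 156 months
Acceptance of responsibility reduction: 10% of 156 months = 15 months (rounded down)
After reduction: 156 − 15 = 141 months
Less pre-trial detention credit: 141 months − 18 months = 123 months
Cap at 154 months: 123 months is within the cap, no reduction.

123 months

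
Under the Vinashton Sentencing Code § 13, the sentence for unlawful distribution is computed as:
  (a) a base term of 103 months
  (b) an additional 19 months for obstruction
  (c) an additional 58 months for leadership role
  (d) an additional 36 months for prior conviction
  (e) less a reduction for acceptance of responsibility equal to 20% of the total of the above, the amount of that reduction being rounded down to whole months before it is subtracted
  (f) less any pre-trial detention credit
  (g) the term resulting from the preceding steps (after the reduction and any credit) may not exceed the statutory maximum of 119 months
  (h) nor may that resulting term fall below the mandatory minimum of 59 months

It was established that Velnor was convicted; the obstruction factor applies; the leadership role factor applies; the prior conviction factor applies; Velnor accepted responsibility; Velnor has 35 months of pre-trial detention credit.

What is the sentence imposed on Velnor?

119 months

Obstruction enhancement: +19 months
Leadership role enhancement: +58 months
Prior conviction enhancement: +36 months
Adjusted term: 103 months + 19 months + 58 months + 36 months = 216 months
Acceptance of responsibility reduction: 20% of 216 months = 43 months (rounded down)
After reduction: 216 − 43 = 173 months
Less pre-trial detention credit: 173 months − 35 months = 138 months
Cap at 119 months: 138 months exceeds the cap → 119 months
Minimum 59 months: 119 months meets the minimum, no increase.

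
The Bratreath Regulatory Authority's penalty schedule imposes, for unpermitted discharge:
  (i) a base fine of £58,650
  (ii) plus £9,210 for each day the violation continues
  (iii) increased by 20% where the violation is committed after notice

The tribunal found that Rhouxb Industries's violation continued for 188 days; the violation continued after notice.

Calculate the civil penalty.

£2,148,156

Per-day component: 188 × £9,210 = £1,731,480
Base plus per-day: £58,650 + £1,731,480 = £1,790,130
Enhancement: 20% of £1,790,130 = £358,026
Enhanced fine: £1,790,130 + £358,026 = £2,148,156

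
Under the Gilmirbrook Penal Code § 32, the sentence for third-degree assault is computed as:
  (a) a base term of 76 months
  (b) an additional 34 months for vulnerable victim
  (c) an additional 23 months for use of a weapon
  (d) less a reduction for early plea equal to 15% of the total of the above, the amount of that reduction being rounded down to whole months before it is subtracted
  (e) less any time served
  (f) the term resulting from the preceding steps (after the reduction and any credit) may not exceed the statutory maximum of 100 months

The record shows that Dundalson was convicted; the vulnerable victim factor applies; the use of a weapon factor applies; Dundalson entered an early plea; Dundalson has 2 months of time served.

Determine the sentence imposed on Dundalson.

100 months

Vulnerable victim enhancement: +34 months
Use of a weapon enhancement: +23 months
Adjusted term: 76 months + 34 months + 23 months = 133 months
Early plea reduction: 15% of 133 months = 19 months (rounded down)
After reduction: 133 − 19 = 114 months
Less time served: 114 months − 2 months = 112 months
Cap at 100 months: 112 months exceeds the cap → 100 months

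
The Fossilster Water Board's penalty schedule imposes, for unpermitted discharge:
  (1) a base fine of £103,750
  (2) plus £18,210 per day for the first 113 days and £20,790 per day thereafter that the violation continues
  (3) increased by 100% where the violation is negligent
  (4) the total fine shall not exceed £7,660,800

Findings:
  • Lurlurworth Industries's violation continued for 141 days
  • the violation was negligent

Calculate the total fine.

First 113 days: 113 × £18,210 = £2,057,730
Remaining days: (141 − 113) × £20,790 = £582,120
Per-day component: £2,057,730 + £582,120 = £2,639,850
Base plus per-day: £103,750 + £2,639,850 = £2,743,600
Enhancement: 100% of £2,743,600 = £2,743,600
Enhanced fine: £2,743,600 + £2,743,600 = £5,487,200
Cap at £7,660,800: £5,487,200 is within the cap, no reduction.

£5,487,200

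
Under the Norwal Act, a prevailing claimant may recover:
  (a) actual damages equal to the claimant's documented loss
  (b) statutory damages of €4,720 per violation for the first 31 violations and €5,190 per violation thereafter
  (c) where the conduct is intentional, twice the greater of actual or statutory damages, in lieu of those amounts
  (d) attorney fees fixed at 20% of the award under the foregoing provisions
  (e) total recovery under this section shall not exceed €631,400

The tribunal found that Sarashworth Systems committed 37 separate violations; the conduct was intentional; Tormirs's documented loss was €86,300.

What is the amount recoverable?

First 31 violations: 31 × €4,720 = €146,320
Remaining violations: (37 − 31) × €5,190 = €31,140
Statutory damages: €146,320 + €31,140 = €177,460
Greater of actual damages (€86,300) or statutory damages (€177,460): €177,460
Doubled: 2 × €177,460 = €354,920
Attorney fees: 20% of €354,920 = €70,984
Total before cap: €354,920 + €70,984 = €425,904
Cap at €631,400: €425,904 is within the cap, no reduction.

€425,904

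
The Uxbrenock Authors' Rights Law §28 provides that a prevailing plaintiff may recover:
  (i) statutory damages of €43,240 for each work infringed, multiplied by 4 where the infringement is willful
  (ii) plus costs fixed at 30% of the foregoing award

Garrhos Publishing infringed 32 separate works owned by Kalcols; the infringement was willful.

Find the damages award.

€7,195,136

Statutory damages: 32 × €43,240 = €1,383,680
Multiplied by 4: 4 × €1,383,680 = €5,534,720
Costs: 30% of €5,534,720 = €1,660,416
Award plus costs: €5,534,720 + €1,660,416 = €7,195,136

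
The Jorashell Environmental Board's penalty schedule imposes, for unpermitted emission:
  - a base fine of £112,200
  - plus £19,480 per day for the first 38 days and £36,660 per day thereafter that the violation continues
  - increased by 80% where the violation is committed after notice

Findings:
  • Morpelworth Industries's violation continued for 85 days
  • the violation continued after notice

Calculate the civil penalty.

£4,635,828

First 38 days: 38 × £19,480 = £740,240
Remaining days: (85 − 38) × £36,660 = £1,723,020
Per-day component: £740,240 + £1,723,020 = £2,463,260
Base plus per-day: £112,200 + £2,463,260 = £2,575,460
Enhancement: 80% of £2,575,460 = £2,060,368
Enhanced fine: £2,575,460 + £2,060,368 = £4,635,828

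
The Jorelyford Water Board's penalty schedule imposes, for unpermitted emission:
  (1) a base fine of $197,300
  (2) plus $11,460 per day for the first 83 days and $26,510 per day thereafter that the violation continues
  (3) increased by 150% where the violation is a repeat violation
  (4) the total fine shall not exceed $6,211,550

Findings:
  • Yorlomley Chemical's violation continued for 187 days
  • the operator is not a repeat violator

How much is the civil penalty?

First 83 days: 83 × $11,460 = $951,180
Remaining days: (187 − 83) × $26,510 = $2,757,040
Per-day component: $951,180 + $2,757,040 = $3,708,220
Base plus per-day: $197,300 + $3,708,220 = $3,905,520
The operator is not a repeat violator: no 150% increase.
Cap at $6,211,550: $3,905,520 is within the cap, no reduction.

$3,905,520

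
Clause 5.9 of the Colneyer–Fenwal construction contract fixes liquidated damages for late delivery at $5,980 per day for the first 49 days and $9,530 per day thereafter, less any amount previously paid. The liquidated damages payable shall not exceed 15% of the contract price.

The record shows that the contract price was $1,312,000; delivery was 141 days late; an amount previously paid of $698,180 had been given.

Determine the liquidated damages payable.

First 49 days: 49 × $5,980 = $293,020
Remaining days: (141 − 49) × $9,530 = $876,760
Accrued per-day damages: $293,020 + $876,760 = $1,169,780
Less amount previously paid: $1,169,780 − $698,180 = $471,600
Cap: 15% of $1,312,000 = $196,800
Cap at $196,800: $471,600 exceeds the cap → $196,800

$196,800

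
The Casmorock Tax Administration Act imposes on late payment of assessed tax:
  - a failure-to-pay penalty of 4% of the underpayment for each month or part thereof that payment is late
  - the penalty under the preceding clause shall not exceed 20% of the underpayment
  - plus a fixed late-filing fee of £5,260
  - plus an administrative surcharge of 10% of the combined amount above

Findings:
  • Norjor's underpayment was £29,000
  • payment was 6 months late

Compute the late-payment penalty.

£12,166

Accrued rate: 4% × 6 = 24%, capped at 20% → 20%
Failure-to-pay penalty: 20% of £29,000 = £5,800
Penalty before surcharge: £5,800 + £5,260 = £11,060
Administrative surcharge: 10% of £11,060 = £1,106
Total penalty: £11,060 + £1,106 = £12,166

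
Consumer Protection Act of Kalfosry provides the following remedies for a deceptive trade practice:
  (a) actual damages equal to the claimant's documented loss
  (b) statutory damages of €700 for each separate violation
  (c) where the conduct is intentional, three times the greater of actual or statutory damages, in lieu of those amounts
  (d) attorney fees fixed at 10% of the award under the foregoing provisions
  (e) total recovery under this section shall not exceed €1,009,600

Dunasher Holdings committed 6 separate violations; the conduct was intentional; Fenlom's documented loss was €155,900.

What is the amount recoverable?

€514,470

Statutory damages: 6 × €700 = €4,200
Greater of actual damages (€155,900) or statutory damages (€4,200): €155,900
Trebled: 3 × €155,900 = €467,700
Attorney fees: 10% of €467,700 = €46,770
Total before cap: €467,700 + €46,770 = €514,470
Cap at €1,009,600: €514,470 is within the cap, no reduction.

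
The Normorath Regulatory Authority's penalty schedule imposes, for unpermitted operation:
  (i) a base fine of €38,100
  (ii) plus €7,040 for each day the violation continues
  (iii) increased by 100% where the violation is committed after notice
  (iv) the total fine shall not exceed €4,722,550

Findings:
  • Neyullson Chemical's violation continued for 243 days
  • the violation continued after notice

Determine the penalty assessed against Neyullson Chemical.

Per-day component: 243 × €7,040 = €1,710,720
Base plus per-day: €38,100 + €1,710,720 = €1,748,820
Enhancement: 100% of €1,748,820 = €1,748,820
Enhanced fine: €1,748,820 + €1,748,820 = €3,497,640
Cap at €4,722,550: €3,497,640 is within the cap, no reduction.

Civil penalty: €3,497,640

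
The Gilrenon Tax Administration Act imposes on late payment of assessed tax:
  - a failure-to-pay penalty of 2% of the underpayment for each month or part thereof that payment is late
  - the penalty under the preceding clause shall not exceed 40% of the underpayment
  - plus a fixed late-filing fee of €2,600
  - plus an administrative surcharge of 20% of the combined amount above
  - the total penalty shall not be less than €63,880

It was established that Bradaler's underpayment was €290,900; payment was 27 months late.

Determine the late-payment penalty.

Penalty: €142,752

Accrued rate: 2% × 27 = 54%, capped at 40% → 40%
Failure-to-pay penalty: 40% of €290,900 = €116,360
Penalty before surcharge: €116,360 + €2,600 = €118,960
Administrative surcharge: 20% of €118,960 = €23,792
Total penalty: €118,960 + €23,792 = €142,752
Minimum €63,880: €142,752 meets the minimum, no increase.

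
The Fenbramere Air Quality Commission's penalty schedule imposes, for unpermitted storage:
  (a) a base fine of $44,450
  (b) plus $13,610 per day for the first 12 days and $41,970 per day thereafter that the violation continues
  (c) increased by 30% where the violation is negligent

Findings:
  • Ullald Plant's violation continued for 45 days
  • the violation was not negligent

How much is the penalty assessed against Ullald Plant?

First 12 days: 12 × $13,610 = $163,320
Remaining days: (45 − 12) × $41,970 = $1,385,010
Per-day component: $163,320 + $1,385,010 = $1,548,330
Base plus per-day: $44,450 + $1,548,330 = $1,592,780
The violation was not negligent: no 30% increase.

$1,592,780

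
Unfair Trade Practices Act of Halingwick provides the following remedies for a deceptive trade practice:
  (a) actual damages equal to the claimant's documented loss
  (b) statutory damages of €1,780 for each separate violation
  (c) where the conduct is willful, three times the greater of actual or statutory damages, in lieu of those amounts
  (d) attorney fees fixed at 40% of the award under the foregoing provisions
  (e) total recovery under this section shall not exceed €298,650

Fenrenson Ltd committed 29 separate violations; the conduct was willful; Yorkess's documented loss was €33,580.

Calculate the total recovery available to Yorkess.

Statutory damages: 29 × €1,780 = €51,620
Greater of actual damages (€33,580) or statutory damages (€51,620): €51,620
Trebled: 3 × €51,620 = €154,860
Attorney fees: 40% of €154,860 = €61,944
Total before cap: €154,860 + €61,944 = €216,804
Cap at €298,650: €216,804 is within the cap, no reduction.

€216,804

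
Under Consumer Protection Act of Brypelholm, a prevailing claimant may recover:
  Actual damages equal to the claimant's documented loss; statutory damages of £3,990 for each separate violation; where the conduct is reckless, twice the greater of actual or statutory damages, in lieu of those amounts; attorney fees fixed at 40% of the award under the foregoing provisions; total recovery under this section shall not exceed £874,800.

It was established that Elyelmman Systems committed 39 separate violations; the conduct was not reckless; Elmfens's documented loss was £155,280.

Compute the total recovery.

Statutory damages: 39 × £3,990 = £155,610
Conduct not reckless: the in-lieu enhancement does not apply.
Actual plus statutory damages: £155,280 + £155,610 = £310,890
Attorney fees: 40% of £310,890 = £124,356
Total before cap: £310,890 + £124,356 = £435,246
Cap at £874,800: £435,246 is within the cap, no reduction.

£435,246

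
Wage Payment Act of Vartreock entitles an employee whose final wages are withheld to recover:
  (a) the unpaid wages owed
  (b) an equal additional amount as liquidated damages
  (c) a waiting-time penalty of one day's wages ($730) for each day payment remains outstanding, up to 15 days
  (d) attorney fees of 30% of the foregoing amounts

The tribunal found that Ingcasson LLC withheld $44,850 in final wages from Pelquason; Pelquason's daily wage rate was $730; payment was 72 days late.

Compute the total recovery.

$130,845

Liquidated damages (equal amount): $44,850
Penalty days: min(72, 15) = 15
Waiting-time penalty: 15 × $730 = $10,950
Subtotal: $44,850 + $44,850 + $10,950 = $100,650
Attorney fees: 30% of $100,650 = $30,195
Total award: $100,650 + $30,195 = $130,845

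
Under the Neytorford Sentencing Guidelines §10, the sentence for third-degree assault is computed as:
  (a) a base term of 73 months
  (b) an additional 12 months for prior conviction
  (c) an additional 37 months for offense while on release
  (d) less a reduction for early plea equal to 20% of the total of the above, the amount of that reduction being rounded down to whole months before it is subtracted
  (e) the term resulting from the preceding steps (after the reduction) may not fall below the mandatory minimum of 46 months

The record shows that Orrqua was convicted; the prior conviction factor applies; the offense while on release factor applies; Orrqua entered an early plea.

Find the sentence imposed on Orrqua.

Sentence: 98 months

Prior conviction enhancement: +12 months
Offense while on release enhancement: +37 months
Adjusted term: 73 months + 12 months + 37 months = 122 months
Early plea reduction: 20% of 122 months = 24 months (rounded down)
After reduction: 122 − 24 = 98 months
Minimum 46 months: 98 months meets the minimum, no increase.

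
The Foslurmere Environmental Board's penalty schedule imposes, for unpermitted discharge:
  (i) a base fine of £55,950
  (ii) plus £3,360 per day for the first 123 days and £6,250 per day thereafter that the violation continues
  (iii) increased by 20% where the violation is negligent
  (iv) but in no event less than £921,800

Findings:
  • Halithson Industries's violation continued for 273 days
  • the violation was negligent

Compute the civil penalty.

First 123 days: 123 × £3,360 = £413,280
Remaining days: (273 − 123) × £6,250 = £937,500
Per-day component: £413,280 + £937,500 = £1,350,780
Base plus per-day: £55,950 + £1,350,780 = £1,406,730
Enhancement: 20% of £1,406,730 = £281,346
Enhanced fine: £1,406,730 + £281,346 = £1,688,076
Minimum £921,800: £1,688,076 meets the minimum, no increase.

Civil penalty: £1,688,076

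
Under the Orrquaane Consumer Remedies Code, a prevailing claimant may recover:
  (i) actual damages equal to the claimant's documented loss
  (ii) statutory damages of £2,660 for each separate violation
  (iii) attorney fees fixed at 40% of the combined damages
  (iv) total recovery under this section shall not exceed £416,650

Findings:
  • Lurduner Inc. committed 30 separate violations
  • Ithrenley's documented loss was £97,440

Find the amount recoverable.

Statutory damages: 30 × £2,660 = £79,800
Combined damages: £97,440 + £79,800 = £177,240
Attorney fees: 40% of £177,240 = £70,896
Total before cap: £177,240 + £70,896 = £248,136
Cap at £416,650: £248,136 is within the cap, no reduction.

£248,136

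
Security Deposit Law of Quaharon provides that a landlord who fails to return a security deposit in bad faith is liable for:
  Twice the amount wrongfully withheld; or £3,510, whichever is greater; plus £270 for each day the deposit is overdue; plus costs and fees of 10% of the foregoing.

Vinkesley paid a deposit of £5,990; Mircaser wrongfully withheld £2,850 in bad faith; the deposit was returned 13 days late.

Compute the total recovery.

£10,131

Doubled: 2 × £2,850 = £5,700
Minimum £3,510: £5,700 meets the minimum, no increase.
Late-return penalty: 13 × £270 = £3,510
Damages plus late penalty: £5,700 + £3,510 = £9,210
Costs and fees: 10% of £9,210 = £921
Total recovery: £9,210 + £921 = £10,131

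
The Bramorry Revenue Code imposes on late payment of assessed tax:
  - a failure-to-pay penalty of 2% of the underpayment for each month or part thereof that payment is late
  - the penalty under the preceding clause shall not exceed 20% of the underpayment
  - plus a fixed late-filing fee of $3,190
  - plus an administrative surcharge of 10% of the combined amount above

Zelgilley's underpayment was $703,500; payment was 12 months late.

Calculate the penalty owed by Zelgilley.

Penalty: $158,279

Accrued rate: 2% × 12 = 24%, capped at 20% → 20%
Failure-to-pay penalty: 20% of $703,500 = $140,700
Penalty before surcharge: $140,700 + $3,190 = $143,890
Administrative surcharge: 10% of $143,890 = $14,389
Total penalty: $143,890 + $14,389 = $158,279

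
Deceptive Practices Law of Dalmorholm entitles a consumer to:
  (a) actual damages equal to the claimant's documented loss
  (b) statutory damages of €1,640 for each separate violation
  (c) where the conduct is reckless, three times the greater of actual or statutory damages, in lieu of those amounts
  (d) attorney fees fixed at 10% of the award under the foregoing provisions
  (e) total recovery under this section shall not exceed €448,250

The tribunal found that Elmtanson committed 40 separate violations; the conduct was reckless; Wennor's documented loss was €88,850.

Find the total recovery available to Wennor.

€293,205

Statutory damages: 40 × €1,640 = €65,600
Greater of actual damages (€88,850) or statutory damages (€65,600): €88,850
Trebled: 3 × €88,850 = €266,550
Attorney fees: 10% of €266,550 = €26,655
Total before cap: €266,550 + €26,655 = €293,205
Cap at €448,250: €293,205 is within the cap, no reduction.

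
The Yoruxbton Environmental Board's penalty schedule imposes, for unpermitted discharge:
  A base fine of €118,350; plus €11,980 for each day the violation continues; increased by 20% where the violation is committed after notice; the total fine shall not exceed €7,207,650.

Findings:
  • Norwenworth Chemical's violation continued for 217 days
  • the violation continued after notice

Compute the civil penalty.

Per-day component: 217 × €11,980 = €2,599,660
Base plus per-day: €118,350 + €2,599,660 = €2,718,010
Enhancement: 20% of €2,718,010 = €543,602
Enhanced fine: €2,718,010 + €543,602 = €3,261,612
Cap at €7,207,650: €3,261,612 is within the cap, no reduction.

€3,261,612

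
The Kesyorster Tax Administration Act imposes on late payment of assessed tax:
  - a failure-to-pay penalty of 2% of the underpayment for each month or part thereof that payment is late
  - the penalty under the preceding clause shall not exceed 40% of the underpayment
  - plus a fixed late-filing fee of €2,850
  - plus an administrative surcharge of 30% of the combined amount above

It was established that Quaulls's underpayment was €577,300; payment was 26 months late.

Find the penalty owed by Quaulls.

€303,901

Accrued rate: 2% × 26 = 52%, capped at 40% → 40%
Failure-to-pay penalty: 40% of €577,300 = €230,920
Penalty before surcharge: €230,920 + €2,850 = €233,770
Administrative surcharge: 30% of €233,770 = €70,131
Total penalty: €233,770 + €70,131 = €303,901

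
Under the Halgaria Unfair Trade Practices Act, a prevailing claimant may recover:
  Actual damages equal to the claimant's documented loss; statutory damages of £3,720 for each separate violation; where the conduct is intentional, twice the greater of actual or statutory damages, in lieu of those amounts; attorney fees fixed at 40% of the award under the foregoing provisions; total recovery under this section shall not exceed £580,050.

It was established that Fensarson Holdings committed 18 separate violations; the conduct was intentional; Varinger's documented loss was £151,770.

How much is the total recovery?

£424,956

Statutory damages: 18 × £3,720 = £66,960
Greater of actual damages (£151,770) or statutory damages (£66,960): £151,770
Doubled: 2 × £151,770 = £303,540
Attorney fees: 40% of £303,540 = £121,416
Total before cap: £303,540 + £121,416 = £424,956
Cap at £580,050: £424,956 is within the cap, no reduction.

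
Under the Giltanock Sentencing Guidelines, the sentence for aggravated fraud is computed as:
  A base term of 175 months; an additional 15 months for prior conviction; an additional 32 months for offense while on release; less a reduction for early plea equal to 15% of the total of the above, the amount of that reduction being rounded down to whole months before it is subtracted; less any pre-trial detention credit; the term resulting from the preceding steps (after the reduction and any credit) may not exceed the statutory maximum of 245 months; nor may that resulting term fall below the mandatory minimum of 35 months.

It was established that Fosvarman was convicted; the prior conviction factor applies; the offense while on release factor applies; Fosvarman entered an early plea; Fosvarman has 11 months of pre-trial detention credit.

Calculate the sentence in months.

178 months

Prior conviction enhancement: +15 months
Offense while on release enhancement: +32 months
Adjusted term: 175 months + 15 months + 32 months = 222 months
Early plea reduction: 15% of 222 months = 33 months (rounded down)
After reduction: 222 − 33 = 189 months
Less pre-trial detention credit: 189 months − 11 months = 178 months
Cap at 245 months: 178 months is within the cap, no reduction.
Minimum 35 months: 178 months meets the minimum, no increase.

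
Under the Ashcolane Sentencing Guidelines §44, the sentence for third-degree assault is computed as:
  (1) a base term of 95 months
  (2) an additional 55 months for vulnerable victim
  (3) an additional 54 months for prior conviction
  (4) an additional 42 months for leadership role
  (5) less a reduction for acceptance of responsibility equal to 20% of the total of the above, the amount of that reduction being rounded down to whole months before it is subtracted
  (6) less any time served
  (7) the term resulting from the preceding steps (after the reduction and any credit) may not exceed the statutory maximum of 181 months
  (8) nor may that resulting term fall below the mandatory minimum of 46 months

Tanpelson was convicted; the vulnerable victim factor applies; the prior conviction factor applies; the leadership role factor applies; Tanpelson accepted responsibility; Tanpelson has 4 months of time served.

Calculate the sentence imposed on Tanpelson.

Vulnerable victim enhancement: +55 months
Prior conviction enhancement: +54 months
Leadership role enhancement: +42 months
Adjusted term: 95 months + 55 months + 54 months + 42 months = 246 months
Acceptance of responsibility reduction: 20% of 246 months = 49 months (rounded down)
After reduction: 246 − 49 = 197 months
Less time served: 197 months − 4 months = 193 months
Cap at 181 months: 193 months exceeds the cap → 181 months
Minimum 46 months: 181 months meets the minimum, no increase.

181 months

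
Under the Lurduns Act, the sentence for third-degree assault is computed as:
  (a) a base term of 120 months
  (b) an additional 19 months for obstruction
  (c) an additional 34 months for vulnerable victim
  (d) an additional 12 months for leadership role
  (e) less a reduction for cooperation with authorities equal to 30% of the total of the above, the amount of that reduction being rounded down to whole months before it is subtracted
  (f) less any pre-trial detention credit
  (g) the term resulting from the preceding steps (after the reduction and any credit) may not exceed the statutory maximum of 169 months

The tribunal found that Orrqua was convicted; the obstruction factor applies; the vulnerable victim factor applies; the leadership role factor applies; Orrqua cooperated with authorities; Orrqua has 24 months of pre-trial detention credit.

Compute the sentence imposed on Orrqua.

106 months

Obstruction enhancement: +19 months
Vulnerable victim enhancement: +34 months
Leadership role enhancement: +12 months
Adjusted term: 120 months + 19 months + 34 months + 12 months = 185 months
Cooperation with authorities reduction: 30% of 185 months = 55 months (rounded down)
After reduction: 185 − 55 = 130 months
Less pre-trial detention credit: 130 months − 24 months = 106 months
Cap at 169 months: 106 months is within the cap, no reduction.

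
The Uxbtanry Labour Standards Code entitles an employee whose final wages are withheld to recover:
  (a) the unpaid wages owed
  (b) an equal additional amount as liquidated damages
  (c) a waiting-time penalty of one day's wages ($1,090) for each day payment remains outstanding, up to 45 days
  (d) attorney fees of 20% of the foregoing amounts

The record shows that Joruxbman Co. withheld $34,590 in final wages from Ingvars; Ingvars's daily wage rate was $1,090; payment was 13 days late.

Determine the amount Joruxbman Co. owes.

$100,020

Liquidated damages (equal amount): $34,590
Penalty days: min(13, 45) = 13
Waiting-time penalty: 13 × $1,090 = $14,170
Subtotal: $34,590 + $34,590 + $14,170 = $83,350
Attorney fees: 20% of $83,350 = $16,670
Total award: $83,350 + $16,670 = $100,020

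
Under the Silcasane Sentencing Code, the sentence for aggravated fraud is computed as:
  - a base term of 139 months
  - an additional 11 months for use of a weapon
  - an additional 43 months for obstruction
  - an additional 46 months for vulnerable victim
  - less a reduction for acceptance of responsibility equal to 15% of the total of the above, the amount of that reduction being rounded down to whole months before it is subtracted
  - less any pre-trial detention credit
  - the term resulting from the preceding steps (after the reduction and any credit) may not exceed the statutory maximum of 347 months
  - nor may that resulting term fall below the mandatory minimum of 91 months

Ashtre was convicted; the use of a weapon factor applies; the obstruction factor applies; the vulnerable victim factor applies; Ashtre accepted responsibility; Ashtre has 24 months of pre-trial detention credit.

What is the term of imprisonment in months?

Use of a weapon enhancement: +11 months
Obstruction enhancement: +43 months
Vulnerable victim enhancement: +46 months
Adjusted term: 139 months + 11 months + 43 months + 46 months = 239 months
Acceptance of responsibility reduction: 15% of 239 months = 35 months (rounded down)
After reduction: 239 − 35 = 204 months
Less pre-trial detention credit: 204 months − 24 months = 180 months
Cap at 347 months: 180 months is within the cap, no reduction.
Minimum 91 months: 180 months meets the minimum, no increase.

180 months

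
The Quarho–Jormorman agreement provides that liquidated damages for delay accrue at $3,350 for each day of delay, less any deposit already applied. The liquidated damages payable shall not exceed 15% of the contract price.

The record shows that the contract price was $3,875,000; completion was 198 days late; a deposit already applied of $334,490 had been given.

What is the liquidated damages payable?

$328,810

Per-day damages: 198 × $3,350 = $663,300
Less deposit already applied: $663,300 − $334,490 = $328,810
Cap: 15% of $3,875,000 = $581,250
Cap at $581,250: $328,810 is within the cap, no reduction.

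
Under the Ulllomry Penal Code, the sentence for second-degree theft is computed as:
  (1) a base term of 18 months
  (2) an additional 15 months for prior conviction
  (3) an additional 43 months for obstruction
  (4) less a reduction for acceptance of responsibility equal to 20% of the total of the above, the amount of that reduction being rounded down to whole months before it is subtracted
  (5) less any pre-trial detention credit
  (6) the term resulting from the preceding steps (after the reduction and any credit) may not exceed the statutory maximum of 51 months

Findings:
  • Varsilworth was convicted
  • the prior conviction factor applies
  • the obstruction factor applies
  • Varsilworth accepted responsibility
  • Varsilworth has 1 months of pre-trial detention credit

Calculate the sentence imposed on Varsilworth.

Prior conviction enhancement: +15 months
Obstruction enhancement: +43 months
Adjusted term: 18 months + 15 months + 43 months = 76 months
Acceptance of responsibility reduction: 20% of 76 months = 15 months (rounded down)
After reduction: 76 − 15 = 61 months
Less pre-trial detention credit: 61 months − 1 months = 60 months
Cap at 51 months: 60 months exceeds the cap → 51 months

51 months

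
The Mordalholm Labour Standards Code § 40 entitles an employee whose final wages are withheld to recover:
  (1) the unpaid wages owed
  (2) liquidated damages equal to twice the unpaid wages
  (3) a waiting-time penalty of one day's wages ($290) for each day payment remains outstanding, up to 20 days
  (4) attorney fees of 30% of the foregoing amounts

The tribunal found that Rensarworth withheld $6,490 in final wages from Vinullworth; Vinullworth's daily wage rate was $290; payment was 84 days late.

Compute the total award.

Doubled: 2 × $6,490 = $12,980
Penalty days: min(84, 20) = 20
Waiting-time penalty: 20 × $290 = $5,800
Subtotal: $6,490 + $12,980 + $5,800 = $25,270
Attorney fees: 30% of $25,270 = $7,581
Total award: $25,270 + $7,581 = $32,851

$32,851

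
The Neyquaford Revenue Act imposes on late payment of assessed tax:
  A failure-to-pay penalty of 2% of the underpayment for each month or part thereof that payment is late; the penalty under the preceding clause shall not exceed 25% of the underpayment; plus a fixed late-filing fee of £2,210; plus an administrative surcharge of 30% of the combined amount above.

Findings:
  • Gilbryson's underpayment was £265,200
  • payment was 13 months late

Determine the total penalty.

Penalty: £89,063

Accrued rate: 2% × 13 = 26%, capped at 25% → 25%
Failure-to-pay penalty: 25% of £265,200 = £66,300
Penalty before surcharge: £66,300 + £2,210 = £68,510
Administrative surcharge: 30% of £68,510 = £20,553
Total penalty: £68,510 + £20,553 = £89,063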